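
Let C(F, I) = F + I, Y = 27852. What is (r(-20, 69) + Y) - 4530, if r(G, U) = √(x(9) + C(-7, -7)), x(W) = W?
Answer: 23322 + I*√5 ≈ 23322.0 + 2.2361*I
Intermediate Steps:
r(G, U) = I*√5 (r(G, U) = √(9 + (-7 - 7)) = √(9 - 14) = √(-5) = I*√5)
(r(-20, 69) + Y) - 4530 = (I*√5 + 27852) - 4530 = (27852 + I*√5) - 4530 = 23322 + I*√5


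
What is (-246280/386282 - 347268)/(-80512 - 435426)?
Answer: 33535905964/49824390629 ≈ 0.67308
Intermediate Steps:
(-246280/386282 - 347268)/(-80512 - 435426) = (-246280*1/386282 - 347268)/(-515938) = (-123140/193141 - 347268)*(-1/515938) = -67071811928/193141*(-1/515938) = 33535905964/49824390629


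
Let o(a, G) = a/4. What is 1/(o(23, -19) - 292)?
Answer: -4/1145 ≈ -0.0034935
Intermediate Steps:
o(a, G) = a/4 (o(a, G) = a*(¼) = a/4)
1/(o(23, -19) - 292) = 1/((¼)*23 - 292) = 1/(23/4 - 292) = 1/(-1145/4) = -4/1145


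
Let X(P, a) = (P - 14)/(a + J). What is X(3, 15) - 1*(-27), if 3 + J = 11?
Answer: 610/23 ≈ 26.522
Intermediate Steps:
J = 8 (J = -3 + 11 = 8)
X(P, a) = (-14 + P)/(8 + a) (X(P, a) = (P - 14)/(a + 8) = (-14 + P)/(8 + a))
X(3, 15) - 1*(-27) = (-14 + 3)/(8 + 15) - 1*(-27) = -11/23 + 27 = 610/23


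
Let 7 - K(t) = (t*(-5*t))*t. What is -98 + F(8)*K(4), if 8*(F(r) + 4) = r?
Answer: -1079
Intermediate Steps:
F(r) = -4 + r/8
K(t) = 7 + 5*t³ (K(t) = 7 - t*(-5*t)*t = 7 - (-5*t²)*t = 7 - (-5)*t³ = 7 + 5*t³)
-98 + F(8)*K(4) = -98 + (-4 + (⅛)*8)*(7 + 5*4³) = -98 + (-4 + 1)*(7 + 5*64) = -98 - 3*(7 + 320) = -98 - 3*327 = -98 - 981 = -1079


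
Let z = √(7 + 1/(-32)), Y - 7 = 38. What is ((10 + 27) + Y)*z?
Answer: 41*√446/4 ≈ 216.47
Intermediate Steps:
Y = 45 (Y = 7 + 38 = 45)
z = √446/8 (z = √(7 - 1/32) = √(223/32) = √446/8 ≈ 2.6398)
((10 + 27) + Y)*z = ((10 + 27) + 45)*(√446/8) = (37 + 45)*(√446/8) = 82*(√446/8) = 41*√446/4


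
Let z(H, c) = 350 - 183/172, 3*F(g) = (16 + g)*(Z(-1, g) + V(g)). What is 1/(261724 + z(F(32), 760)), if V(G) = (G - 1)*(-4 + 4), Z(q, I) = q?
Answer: 172/45076545 ≈ 3.8157e-6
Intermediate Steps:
V(G) = 0 (V(G) = (-1 + G)*0 = 0)
F(g) = -16/3 - g/3 (F(g) = ((16 + g)*(-1 + 0))/3 = ((16 + g)*(-1))/3 = (-16 - g)/3 = -16/3 - g/3)
z(H, c) = 60017/172 (z(H, c) = 350 - 183/172 = 60017/172)
1/(261724 + z(F(32), 760)) = 1/(261724 + 60017/172) = 1/(45076545/172) = 172/45076545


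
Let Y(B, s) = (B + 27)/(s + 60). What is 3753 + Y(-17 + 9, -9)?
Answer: 191422/51 ≈ 3753.4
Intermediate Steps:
Y(B, s) = (27 + B)/(60 + s)
3753 + Y(-17 + 9, -9) = 3753 + (27 + (-17 + 9))/(60 - 9) = 3753 + (27 - 8)/51 = 3753 + (1/51)*19 = 3753 + 19/51 = 191422/51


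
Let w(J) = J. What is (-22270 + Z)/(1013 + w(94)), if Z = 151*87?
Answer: -9133/1107 ≈ -8.2502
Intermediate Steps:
Z = 13137
(-22270 + Z)/(1013 + w(94)) = (-22270 + 13137)/(1013 + 94) = -9133/1107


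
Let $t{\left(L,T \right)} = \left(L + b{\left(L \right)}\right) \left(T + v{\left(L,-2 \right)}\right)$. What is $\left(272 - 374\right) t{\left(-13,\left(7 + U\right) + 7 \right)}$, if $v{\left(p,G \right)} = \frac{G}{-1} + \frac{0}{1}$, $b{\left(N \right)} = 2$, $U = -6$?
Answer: $11220$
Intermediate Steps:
$v{\left(p,G \right)} = - G$ ($v{\left(p,G \right)} = G \left(-1\right) + 0 \cdot 1 = - G + 0 = - G$)
$t{\left(L,T \right)} = \left(2 + L\right) \left(2 + T\right)$ ($t{\left(L,T \right)} = \left(L + 2\right) \left(T - -2\right) = \left(2 + L\right) \left(T + 2\right) = \left(2 + L\right) \left(2 + T\right)$)
$\left(272 - 374\right) t{\left(-13,\left(7 + U\right) + 7 \right)} = \left(272 - 374\right) \left(4 + 2 \left(-13\right) + 2 \left(\left(7 - 6\right) + 7\right) - 13 \left(\left(7 - 6\right) + 7\right)\right) = - 102 \left(4 - 26 + 2 \left(1 + 7\right) - 13 \left(1 + 7\right)\right) = - 102 \left(4 - 26 + 2 \cdot 8 - 104\right) = - 102 \left(4 - 26 + 16 - 104\right) = \left(-102\right) \left(-110\right) = 11220$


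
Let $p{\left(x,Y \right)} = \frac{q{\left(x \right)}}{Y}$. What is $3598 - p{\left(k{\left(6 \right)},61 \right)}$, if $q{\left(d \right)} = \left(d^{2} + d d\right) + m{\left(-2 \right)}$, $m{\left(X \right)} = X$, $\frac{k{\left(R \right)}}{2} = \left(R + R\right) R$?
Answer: $\frac{178008}{61} \approx 2918.2$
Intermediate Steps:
$k{\left(R \right)} = 4 R^{2}$ ($k{\left(R \right)} = 2 \left(R + R\right) R = 2 \cdot 2 R R = 2 \cdot 2 R^{2} = 4 R^{2}$)
$q{\left(d \right)} = -2 + 2 d^{2}$ ($q{\left(d \right)} = \left(d^{2} + d d\right) - 2 = \left(d^{2} + d^{2}\right) - 2 = 2 d^{2} - 2 = -2 + 2 d^{2}$)
$p{\left(x,Y \right)} = \frac{-2 + 2 x^{2}}{Y}$
$3598 - p{\left(k{\left(6 \right)},61 \right)} = 3598 - \frac{2 \left(-1 + \left(4 \cdot 6^{2}\right)^{2}\right)}{61} = 3598 - 2 \cdot \frac{1}{61} \left(-1 + \left(4 \cdot 36\right)^{2}\right) = 3598 - 2 \cdot \frac{1}{61} \left(-1 + 144^{2}\right) = 3598 - 2 \cdot \frac{1}{61} \left(-1 + 20736\right) = 3598 - 2 \cdot \frac{1}{61} \cdot 20735 = 3598 - \frac{41470}{61} = \frac{178008}{61}$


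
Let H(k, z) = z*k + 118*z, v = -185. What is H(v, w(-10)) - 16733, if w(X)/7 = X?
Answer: -12043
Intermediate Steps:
w(X) = 7*X
H(k, z) = 118*z + k*z (H(k, z) = k*z + 118*z = 118*z + k*z)
H(v, w(-10)) - 16733 = (7*(-10))*(118 - 185) - 16733 = -70*(-67) - 16733 = 4690 - 16733 = -12043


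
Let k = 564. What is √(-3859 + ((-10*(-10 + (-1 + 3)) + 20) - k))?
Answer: I*√4323 ≈ 65.75*I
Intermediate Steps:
√(-3859 + ((-10*(-10 + (-1 + 3)) + 20) - k)) = √(-3859 + ((-10*(-10 + (-1 + 3)) + 20) - 1*564)) = √(-3859 + ((-10*(-10 + 2) + 20) - 564)) = √(-3859 + ((-10*(-8) + 20) - 564)) = √(-3859 + ((80 + 20) - 564)) = √(-3859 + (100 - 564)) = √(-3859 - 464) = √(-4323) = I*√4323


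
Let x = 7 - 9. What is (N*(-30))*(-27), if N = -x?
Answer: 1620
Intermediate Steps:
x = -2
N = 2 (N = -1*(-2) = 2)
(N*(-30))*(-27) = (2*(-30))*(-27) = -60*(-27) = 1620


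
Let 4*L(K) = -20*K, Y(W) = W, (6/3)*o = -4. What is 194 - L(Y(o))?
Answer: 184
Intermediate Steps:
o = -2 (o = (½)*(-4) = -2)
L(K) = -5*K (L(K) = (-20*K)/4 = -5*K)
194 - L(Y(o)) = 194 - (-5)*(-2) = 194 - 1*10 = 194 - 10 = 184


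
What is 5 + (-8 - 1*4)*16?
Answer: -187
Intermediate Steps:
5 + (-8 - 1*4)*16 = 5 + (-8 - 4)*16 = 5 - 12*16 = 5 - 192 = -187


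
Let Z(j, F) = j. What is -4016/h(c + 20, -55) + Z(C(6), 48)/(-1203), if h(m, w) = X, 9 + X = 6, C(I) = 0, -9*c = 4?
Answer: 4016/3 ≈ 1338.7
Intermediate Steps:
c = -4/9 (c = -1/9*4 = -4/9 ≈ -0.44444)
X = -3 (X = -9 + 6 = -3)
h(m, w) = -3
-4016/h(c + 20, -55) + Z(C(6), 48)/(-1203) = -4016/(-3) + 0/(-1203) = -4016*(-1/3) + 0*(-1/1203) = 4016/3 + 0 = 4016/3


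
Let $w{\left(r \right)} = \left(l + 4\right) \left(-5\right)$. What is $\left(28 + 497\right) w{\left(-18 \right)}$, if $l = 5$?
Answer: $-23625$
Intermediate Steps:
$w{\left(r \right)} = -45$ ($w{\left(r \right)} = \left(5 + 4\right) \left(-5\right) = 9 \left(-5\right) = -45$)
$\left(28 + 497\right) w{\left(-18 \right)} = \left(28 + 497\right) \left(-45\right) = 525 \left(-45\right) = -23625$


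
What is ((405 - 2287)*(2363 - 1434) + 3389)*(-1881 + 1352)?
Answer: 923099181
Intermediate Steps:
((405 - 2287)*(2363 - 1434) + 3389)*(-1881 + 1352) = (-1882*929 + 3389)*(-529) = (-1748378 + 3389)*(-529) = -1744989*(-529) = 923099181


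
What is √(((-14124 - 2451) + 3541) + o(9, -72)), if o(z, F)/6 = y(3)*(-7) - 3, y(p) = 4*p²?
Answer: 2*I*√3641 ≈ 120.68*I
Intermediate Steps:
o(z, F) = -1530 (o(z, F) = 6*((4*3²)*(-7) - 3) = 6*((4*9)*(-7) - 3) = 6*(36*(-7) - 3) = 6*(-252 - 3) = 6*(-255) = -1530)
√(((-14124 - 2451) + 3541) + o(9, -72)) = √(((-14124 - 2451) + 3541) - 1530) = √((-16575 + 3541) - 1530) = √(-13034 - 1530) = √(-14564) = 2*I*√3641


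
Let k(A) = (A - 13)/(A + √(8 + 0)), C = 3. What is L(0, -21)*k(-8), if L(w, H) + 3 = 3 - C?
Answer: -9 - 9*√2/4 ≈ -12.182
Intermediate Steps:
k(A) = (-13 + A)/(A + 2*√2) (k(A) = (-13 + A)/(A + √8) = (-13 + A)/(A + 2*√2))
L(w, H) = -3 (L(w, H) = -3 + (3 - 1*3) = -3 + (3 - 3) = -3 + 0 = -3)
L(0, -21)*k(-8) = -3*(-13 - 8)/(-8 + 2*√2) = -3*(-21)/(-8 + 2*√2) = -(-63)/(-8 + 2*√2) = 63/(-8 + 2*√2)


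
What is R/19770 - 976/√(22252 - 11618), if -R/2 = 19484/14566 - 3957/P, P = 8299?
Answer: -78953/906624255 - 488*√10634/5317 ≈ -9.4647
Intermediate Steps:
R = -104060054/60441617 (R = -2*(19484/14566 - 3957/8299) = -2*(19484*(1/14566) - 3957*1/8299) = -2*(9742/7283 - 3957/8299) = -2*52030027/60441617 = -104060054/60441617 ≈ -1.7217)
R/19770 - 976/√(22252 - 11618) = -104060054/60441617/19770 - 976/√(22252 - 11618) = -104060054/60441617*1/19770 - 976*√10634/10634 = -78953/906624255 - 488*√10634/5317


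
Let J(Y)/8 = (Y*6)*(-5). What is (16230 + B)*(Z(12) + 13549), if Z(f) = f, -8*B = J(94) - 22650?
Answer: 1186926525/4 ≈ 2.9673e+8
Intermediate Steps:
J(Y) = -240*Y (J(Y) = 8*((Y*6)*(-5)) = 8*((6*Y)*(-5)) = 8*(-30*Y) = -240*Y)
B = 22605/4 (B = -(-240*94 - 22650)/8 = -(-22560 - 22650)/8 = -1/8*(-45210) = 22605/4 ≈ 5651.3)
(16230 + B)*(Z(12) + 13549) = (16230 + 22605/4)*(12 + 13549) = (87525/4)*13561 = 1186926525/4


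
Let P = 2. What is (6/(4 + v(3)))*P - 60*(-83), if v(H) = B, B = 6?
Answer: 24906/5 ≈ 4981.2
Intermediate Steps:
v(H) = 6
(6/(4 + v(3)))*P - 60*(-83) = (6/(4 + 6))*2 - 60*(-83) = (6/10)*2 + 4980 = (6*(⅒))*2 + 4980 = (⅗)*2 + 4980 = 6/5 + 4980 = 24906/5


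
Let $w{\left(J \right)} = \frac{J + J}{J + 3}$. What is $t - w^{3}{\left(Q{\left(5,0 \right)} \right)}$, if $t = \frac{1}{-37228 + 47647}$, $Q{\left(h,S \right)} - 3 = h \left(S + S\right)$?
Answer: $- \frac{10418}{10419} \approx -0.9999$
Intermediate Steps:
$Q{\left(h,S \right)} = 3 + 2 S h$ ($Q{\left(h,S \right)} = 3 + h \left(S + S\right) = 3 + h 2 S = 3 + 2 S h$)
$w{\left(J \right)} = \frac{2 J}{3 + J}$
$t = \frac{1}{10419} \approx 9.5978 \cdot 10^{-5}$
$t - w^{3}{\left(Q{\left(5,0 \right)} \right)} = \frac{1}{10419} - \left(\frac{2 \left(3 + 2 \cdot 0 \cdot 5\right)}{3 + \left(3 + 2 \cdot 0 \cdot 5\right)}\right)^{3} = \frac{1}{10419} - \left(\frac{2 \left(3 + 0\right)}{3 + \left(3 + 0\right)}\right)^{3} = \frac{1}{10419} - \left(2 \cdot 3 \frac{1}{3 + 3}\right)^{3} = \frac{1}{10419} - \left(2 \cdot 3 \cdot \frac{1}{6}\right)^{3} = \frac{1}{10419} - 1^{3} = \frac{1}{10419} - 1 = - \frac{10418}{10419}$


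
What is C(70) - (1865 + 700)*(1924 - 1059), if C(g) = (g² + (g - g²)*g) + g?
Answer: -2551855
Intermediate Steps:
C(g) = g + g² + g*(g - g²) (C(g) = (g² + g*(g - g²)) + g = g + g² + g*(g - g²))
C(70) - (1865 + 700)*(1924 - 1059) = 70*(1 - 1*70² + 2*70) - (1865 + 700)*(1924 - 1059) = 70*(1 - 1*4900 + 140) - 2565*865 = 70*(1 - 4900 + 140) - 1*2218725 = 70*(-4759) - 2218725 = -333130 - 2218725 = -2551855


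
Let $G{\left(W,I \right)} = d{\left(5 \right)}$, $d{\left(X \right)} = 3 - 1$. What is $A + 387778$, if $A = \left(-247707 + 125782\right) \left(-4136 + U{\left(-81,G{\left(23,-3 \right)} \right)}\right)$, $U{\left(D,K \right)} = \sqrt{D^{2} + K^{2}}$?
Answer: $504669578 - 121925 \sqrt{6565} \approx 4.9479 \cdot 10^{8}$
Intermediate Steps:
$d{\left(X \right)} = 2$
$G{\left(W,I \right)} = 2$
$A = 504281800 - 121925 \sqrt{6565}$ ($A = \left(-247707 + 125782\right) \left(-4136 + \sqrt{\left(-81\right)^{2} + 2^{2}}\right) = - 121925 \left(-4136 + \sqrt{6561 + 4}\right) = - 121925 \left(-4136 + \sqrt{6565}\right) = 504281800 - 121925 \sqrt{6565} \approx 4.944 \cdot 10^{8}$)
$A + 387778 = \left(504281800 - 121925 \sqrt{6565}\right) + 387778 = 504669578 - 121925 \sqrt{6565}$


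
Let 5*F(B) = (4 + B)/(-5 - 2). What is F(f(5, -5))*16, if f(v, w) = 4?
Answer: -128/35 ≈ -3.6571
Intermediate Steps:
F(B) = -4/35 - B/35 (F(B) = ((4 + B)/(-5 - 2))/5 = ((4 + B)/(-7))/5 = ((4 + B)*(-1/7))/5 = (-4/7 - B/7)/5 = -4/35 - B/35)
F(f(5, -5))*16 = (-4/35 - 1/35*4)*16 = (-4/35 - 4/35)*16 = -8/35*16 = -128/35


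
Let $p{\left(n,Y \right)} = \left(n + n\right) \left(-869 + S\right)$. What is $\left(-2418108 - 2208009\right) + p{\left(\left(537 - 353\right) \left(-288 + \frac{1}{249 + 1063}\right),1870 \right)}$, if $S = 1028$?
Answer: $- \frac{1761157329}{82} \approx -2.1478 \cdot 10^{7}$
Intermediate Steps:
$p{\left(n,Y \right)} = 318 n$ ($p{\left(n,Y \right)} = \left(n + n\right) \left(-869 + 1028\right) = 2 n 159 = 318 n$)
$\left(-2418108 - 2208009\right) + p{\left(\left(537 - 353\right) \left(-288 + \frac{1}{249 + 1063}\right),1870 \right)} = \left(-2418108 - 2208009\right) + 318 \left(537 - 353\right) \left(-288 + \frac{1}{249 + 1063}\right) = \left(-2418108 - 2208009\right) + 318 \cdot 184 \left(-288 + \frac{1}{1312}\right) = -4626117 + 318 \cdot 184 \left(-288 + \frac{1}{1312}\right) = -4626117 + 318 \cdot 184 \left(- \frac{377855}{1312}\right) = -4626117 + 318 \left(- \frac{8690665}{164}\right) = -4626117 - \frac{1381815735}{82} = - \frac{1761157329}{82}$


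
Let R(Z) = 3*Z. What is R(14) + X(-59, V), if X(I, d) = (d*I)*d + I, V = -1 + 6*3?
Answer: -17068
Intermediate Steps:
V = 17 (V = -1 + 18 = 17)
X(I, d) = I + I*d² (X(I, d) = (I*d)*d + I = I*d² + I = I + I*d²)
R(14) + X(-59, V) = 3*14 - 59*(1 + 17²) = 42 - 59*(1 + 289) = 42 - 59*290 = 42 - 17110 = -17068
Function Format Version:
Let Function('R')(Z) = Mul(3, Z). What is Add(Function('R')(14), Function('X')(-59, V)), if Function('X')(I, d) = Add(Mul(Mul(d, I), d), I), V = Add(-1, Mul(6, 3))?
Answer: -17068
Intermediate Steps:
V = 17 (V = Add(-1, 18) = 17)
Function('X')(I, d) = Add(I, Mul(I, Pow(d, 2))) (Function('X')(I, d) = Add(Mul(Mul(I, d), d), I) = Add(Mul(I, Pow(d, 2)), I) = Add(I, Mul(I, Pow(d, 2))))
Add(Function('R')(14), Function('X')(-59, V)) = Add(Mul(3, 14), Mul(-59, Add(1, Pow(17, 2)))) = Add(42, Mul(-59, Add(1, 289))) = Add(42, Mul(-59, 290)) = Add(42, -17110) = -17068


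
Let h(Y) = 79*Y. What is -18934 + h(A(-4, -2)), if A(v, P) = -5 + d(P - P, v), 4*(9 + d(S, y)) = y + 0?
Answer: -20119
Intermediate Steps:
d(S, y) = -9 + y/4 (d(S, y) = -9 + (y + 0)/4 = -9 + y/4)
A(v, P) = -14 + v/4 (A(v, P) = -5 + (-9 + v/4) = -14 + v/4)
-18934 + h(A(-4, -2)) = -18934 + 79*(-14 + (¼)*(-4)) = -18934 + 79*(-14 - 1) = -18934 + 79*(-15) = -18934 - 1185 = -20119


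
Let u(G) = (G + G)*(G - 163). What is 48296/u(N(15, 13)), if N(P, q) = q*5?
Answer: -12074/3185 ≈ -3.7909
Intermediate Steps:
N(P, q) = 5*q
u(G) = 2*G*(-163 + G) (u(G) = (2*G)*(-163 + G) = 2*G*(-163 + G))
48296/u(N(15, 13)) = 48296/((2*(5*13)*(-163 + 5*13))) = 48296/((2*65*(-163 + 65))) = 48296/((2*65*(-98))) = 48296/(-12740) = 48296*(-1/12740) = -12074/3185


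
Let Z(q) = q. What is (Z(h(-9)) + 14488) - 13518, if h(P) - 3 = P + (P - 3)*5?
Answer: 904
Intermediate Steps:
h(P) = -12 + 6*P (h(P) = 3 + (P + (P - 3)*5) = 3 + (P + (-3 + P)*5) = 3 + (P + (-15 + 5*P)) = 3 + (-15 + 6*P) = -12 + 6*P)
(Z(h(-9)) + 14488) - 13518 = ((-12 + 6*(-9)) + 14488) - 13518 = ((-12 - 54) + 14488) - 13518 = (-66 + 14488) - 13518 = 14422 - 13518 = 904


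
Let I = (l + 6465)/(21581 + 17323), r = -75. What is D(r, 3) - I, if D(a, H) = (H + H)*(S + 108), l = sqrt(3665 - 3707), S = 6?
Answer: 8867957/12968 - I*sqrt(42)/38904 ≈ 683.83 - 0.00016658*I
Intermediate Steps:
l = I*sqrt(42) (l = sqrt(-42) = I*sqrt(42) ≈ 6.4807*I)
I = 2155/12968 + I*sqrt(42)/38904 (I = (I*sqrt(42) + 6465)/(21581 + 17323) = (6465 + I*sqrt(42))/38904 = (6465 + I*sqrt(42))*(1/38904) = 2155/12968 + I*sqrt(42)/38904 ≈ 0.16618 + 0.00016658*I)
D(a, H) = 228*H (D(a, H) = (H + H)*(6 + 108) = (2*H)*114 = 228*H)
D(r, 3) - I = 228*3 - (2155/12968 + I*sqrt(42)/38904) = 684 + (-2155/12968 - I*sqrt(42)/38904) = 8867957/12968 - I*sqrt(42)/38904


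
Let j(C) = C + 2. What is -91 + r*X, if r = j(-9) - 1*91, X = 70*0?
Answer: -91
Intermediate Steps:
j(C) = 2 + C
X = 0
r = -98 (r = (2 - 9) - 1*91 = -7 - 91 = -98)
-91 + r*X = -91 - 98*0 = -91 + 0 = -91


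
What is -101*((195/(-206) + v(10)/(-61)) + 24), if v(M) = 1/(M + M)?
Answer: -292575487/125660 ≈ -2328.3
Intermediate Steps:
v(M) = 1/(2*M)
-101*((195/(-206) + v(10)/(-61)) + 24) = -101*((195/(-206) + ((1/2)/10)/(-61)) + 24) = -101*((195*(-1/206) + ((1/2)*(1/10))*(-1/61)) + 24) = -101*((-195/206 + (1/20)*(-1/61)) + 24) = -101*((-195/206 - 1/1220) + 24) = -101*(-119053/125660 + 24) = -101*2896787/125660 = -292575487/125660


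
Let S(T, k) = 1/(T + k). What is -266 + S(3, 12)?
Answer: -3989/15 ≈ -265.93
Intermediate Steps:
-266 + S(3, 12) = -266 + 1/(3 + 12) = -266 + 1/15 = -3989/15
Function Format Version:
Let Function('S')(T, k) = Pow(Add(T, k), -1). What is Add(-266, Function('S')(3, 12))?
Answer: Rational(-3989, 15) ≈ -265.93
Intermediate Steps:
Add(-266, Function('S')(3, 12)) = Add(-266, Pow(Add(3, 12), -1)) = Add(-266, Pow(15, -1)) = Add(-266, Rational(1, 15)) = Rational(-3989, 15)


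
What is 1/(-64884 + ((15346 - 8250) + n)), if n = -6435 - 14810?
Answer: -1/79033 ≈ -1.2653e-5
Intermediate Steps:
n = -21245
1/(-64884 + ((15346 - 8250) + n)) = 1/(-64884 + ((15346 - 8250) - 21245)) = 1/(-64884 + (7096 - 21245)) = 1/(-64884 - 14149) = 1/(-79033) = -1/79033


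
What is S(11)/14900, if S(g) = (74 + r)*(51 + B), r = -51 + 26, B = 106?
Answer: 7693/14900 ≈ 0.51631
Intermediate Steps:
r = -25
S(g) = 7693 (S(g) = (74 - 25)*(51 + 106) = 49*157 = 7693)
S(11)/14900 = 7693/14900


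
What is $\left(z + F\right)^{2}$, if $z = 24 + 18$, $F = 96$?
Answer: $19044$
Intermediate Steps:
$z = 42$
$\left(z + F\right)^{2} = \left(42 + 96\right)^{2} = 138^{2} = 19044$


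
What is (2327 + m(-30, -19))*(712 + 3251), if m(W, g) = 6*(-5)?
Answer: 9103011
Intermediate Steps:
m(W, g) = -30
(2327 + m(-30, -19))*(712 + 3251) = (2327 - 30)*(712 + 3251) = 2297*3963 = 9103011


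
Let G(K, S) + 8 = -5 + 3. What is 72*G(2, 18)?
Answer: -720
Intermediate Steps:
G(K, S) = -10 (G(K, S) = -8 + (-5 + 3) = -8 - 2 = -10)
72*G(2, 18) = 72*(-10) = -720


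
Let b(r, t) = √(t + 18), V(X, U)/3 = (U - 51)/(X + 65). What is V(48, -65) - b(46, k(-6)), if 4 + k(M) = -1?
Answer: -348/113 - √13 ≈ -6.6852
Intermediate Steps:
k(M) = -5 (k(M) = -4 - 1 = -5)
V(X, U) = 3*(-51 + U)/(65 + X) (V(X, U) = 3*((U - 51)/(X + 65)) = 3*((-51 + U)/(65 + X)) = 3*(-51 + U)/(65 + X))
b(r, t) = √(18 + t)
V(48, -65) - b(46, k(-6)) = 3*(-51 - 65)/(65 + 48) - √(18 - 5) = 3*(-116)/113 - √13 = 3*(1/113)*(-116) - √13 = -348/113 - √13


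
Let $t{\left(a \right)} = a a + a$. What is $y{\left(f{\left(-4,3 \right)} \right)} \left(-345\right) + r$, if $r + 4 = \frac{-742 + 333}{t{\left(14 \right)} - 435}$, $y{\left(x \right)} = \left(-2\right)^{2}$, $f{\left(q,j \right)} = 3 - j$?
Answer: $- \frac{310991}{225} \approx -1382.2$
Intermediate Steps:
$t{\left(a \right)} = a + a^{2}$ ($t{\left(a \right)} = a^{2} + a = a + a^{2}$)
$y{\left(x \right)} = 4$
$r = - \frac{491}{225}$ ($r = -4 + \frac{-742 + 333}{14 \left(1 + 14\right) - 435} = -4 - \frac{409}{14 \cdot 15 - 435} = -4 - \frac{409}{210 - 435} = -4 - \frac{409}{-225} = -4 - - \frac{409}{225} = -4 + \frac{409}{225} = - \frac{491}{225} \approx -2.1822$)
$y{\left(f{\left(-4,3 \right)} \right)} \left(-345\right) + r = 4 \left(-345\right) - \frac{491}{225} = -1380 - \frac{491}{225} = - \frac{310991}{225}$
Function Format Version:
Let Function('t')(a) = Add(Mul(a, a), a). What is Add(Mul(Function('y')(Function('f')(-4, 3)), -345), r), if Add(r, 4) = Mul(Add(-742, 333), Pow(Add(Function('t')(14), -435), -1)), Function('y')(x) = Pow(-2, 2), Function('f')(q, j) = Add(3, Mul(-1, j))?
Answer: Rational(-310991, 225) ≈ -1382.2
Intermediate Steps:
Function('t')(a) = Add(a, Pow(a, 2)) (Function('t')(a) = Add(Pow(a, 2), a) = Add(a, Pow(a, 2)))
Function('y')(x) = 4
r = Rational(-491, 225) (r = Add(-4, Mul(Add(-742, 333), Pow(Add(Mul(14, Add(1, 14)), -435), -1))) = Add(-4, Mul(-409, Pow(Add(Mul(14, 15), -435), -1))) = Add(-4, Mul(-409, Pow(Add(210, -435), -1))) = Add(-4, Mul(-409, Pow(-225, -1))) = Add(-4, Mul(-409, Rational(-1, 225))) = Add(-4, Rational(409, 225)) = Rational(-491, 225) ≈ -2.1822)
Add(Mul(Function('y')(Function('f')(-4, 3)), -345), r) = Add(Mul(4, -345), Rational(-491, 225)) = Add(-1380, Rational(-491, 225)) = Rational(-310991, 225)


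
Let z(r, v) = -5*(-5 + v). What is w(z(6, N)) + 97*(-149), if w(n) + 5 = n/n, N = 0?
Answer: -14457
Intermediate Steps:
z(r, v) = 25 - 5*v
w(n) = -4 (w(n) = -5 + n/n = -5 + 1 = -4)
w(z(6, N)) + 97*(-149) = -4 + 97*(-149) = -4 - 14453 = -14457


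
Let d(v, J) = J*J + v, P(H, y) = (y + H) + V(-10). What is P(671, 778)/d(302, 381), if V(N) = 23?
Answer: 1472/145463 ≈ 0.010119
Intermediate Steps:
P(H, y) = 23 + H + y (P(H, y) = (y + H) + 23 = (H + y) + 23 = 23 + H + y)
d(v, J) = v + J² (d(v, J) = J² + v = v + J²)
P(671, 778)/d(302, 381) = (23 + 671 + 778)/(302 + 381²) = 1472/(302 + 145161) = 1472/145463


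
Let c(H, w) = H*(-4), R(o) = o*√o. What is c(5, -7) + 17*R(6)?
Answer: -20 + 102*√6 ≈ 229.85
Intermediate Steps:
R(o) = o^(3/2)
c(H, w) = -4*H
c(5, -7) + 17*R(6) = -4*5 + 17*6^(3/2) = -20 + 17*(6*√6) = -20 + 102*√6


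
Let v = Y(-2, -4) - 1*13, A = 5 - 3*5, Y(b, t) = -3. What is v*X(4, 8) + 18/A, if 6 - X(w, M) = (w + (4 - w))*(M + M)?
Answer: 4631/5 ≈ 926.20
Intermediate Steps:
A = -10 (A = 5 - 15 = -10)
X(w, M) = 6 - 8*M (X(w, M) = 6 - (w + (4 - w))*(M + M) = 6 - 4*2*M = 6 - 8*M)
v = -16 (v = -3 - 1*13 = -3 - 13 = -16)
v*X(4, 8) + 18/A = -16*(6 - 8*8) + 18/(-10) = -16*(6 - 64) + 18*(-1/10) = -16*(-58) - 9/5 = 928 - 9/5 = 4631/5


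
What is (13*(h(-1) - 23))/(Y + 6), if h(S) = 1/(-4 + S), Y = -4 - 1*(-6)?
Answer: -377/10 ≈ -37.700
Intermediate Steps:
Y = 2 (Y = -4 + 6 = 2)
(13*(h(-1) - 23))/(Y + 6) = (13*(1/(-4 - 1) - 23))/(2 + 6) = (13*(1/(-5) - 23))/8 = (13*(-⅕ - 23))*(⅛) = (13*(-116/5))*(⅛) = -1508/5*⅛ = -377/10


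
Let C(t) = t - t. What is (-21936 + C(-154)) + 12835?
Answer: -9101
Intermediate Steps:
C(t) = 0
(-21936 + C(-154)) + 12835 = (-21936 + 0) + 12835 = -21936 + 12835 = -9101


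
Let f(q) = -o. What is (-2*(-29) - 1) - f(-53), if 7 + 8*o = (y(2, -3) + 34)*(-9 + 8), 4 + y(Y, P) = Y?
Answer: 417/8 ≈ 52.125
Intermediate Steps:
y(Y, P) = -4 + Y
o = -39/8 (o = -7/8 + (((-4 + 2) + 34)*(-9 + 8))/8 = -7/8 + ((-2 + 34)*(-1))/8 = -7/8 + (32*(-1))/8 = -7/8 + (⅛)*(-32) = -7/8 - 4 = -39/8 ≈ -4.8750)
f(q) = 39/8 (f(q) = -1*(-39/8) = 39/8)
(-2*(-29) - 1) - f(-53) = (-2*(-29) - 1) - 1*39/8 = (58 - 1) - 39/8 = 57 - 39/8 = 417/8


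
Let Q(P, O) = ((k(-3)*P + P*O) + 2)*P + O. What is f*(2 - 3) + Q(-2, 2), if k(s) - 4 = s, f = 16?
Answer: -6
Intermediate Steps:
k(s) = 4 + s
Q(P, O) = O + P*(2 + P + O*P) (Q(P, O) = (((4 - 3)*P + P*O) + 2)*P + O = ((1*P + O*P) + 2)*P + O = ((P + O*P) + 2)*P + O = (2 + P + O*P)*P + O = P*(2 + P + O*P) + O = O + P*(2 + P + O*P))
f*(2 - 3) + Q(-2, 2) = 16*(2 - 3) + (2 + (-2)² + 2*(-2) + 2*(-2)²) = 16*(-1) + (2 + 4 - 4 + 2*4) = -16 + (2 + 4 - 4 + 8) = -16 + 10 = -6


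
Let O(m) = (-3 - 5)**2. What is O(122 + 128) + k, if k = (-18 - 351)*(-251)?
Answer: 92683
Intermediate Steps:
O(m) = 64 (O(m) = (-8)**2 = 64)
k = 92619 (k = -369*(-251) = 92619)
O(122 + 128) + k = 64 + 92619 = 92683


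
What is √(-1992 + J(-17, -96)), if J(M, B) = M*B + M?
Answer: I*√377 ≈ 19.417*I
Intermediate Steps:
J(M, B) = M + B*M (J(M, B) = B*M + M = M + B*M)
√(-1992 + J(-17, -96)) = √(-1992 - 17*(1 - 96)) = √(-1992 - 17*(-95)) = √(-1992 + 1615) = √(-377) = I*√377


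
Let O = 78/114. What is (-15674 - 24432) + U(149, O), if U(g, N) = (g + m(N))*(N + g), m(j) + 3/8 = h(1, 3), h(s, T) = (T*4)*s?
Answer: -610393/38 ≈ -16063.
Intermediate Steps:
h(s, T) = 4*T*s (h(s, T) = (4*T)*s = 4*T*s)
O = 13/19 (O = 78*(1/114) = 13/19 ≈ 0.68421)
m(j) = 93/8 (m(j) = -3/8 + 4*3*1 = -3/8 + 12 = 93/8)
U(g, N) = (93/8 + g)*(N + g) (U(g, N) = (g + 93/8)*(N + g) = (93/8 + g)*(N + g))
(-15674 - 24432) + U(149, O) = (-15674 - 24432) + (149**2 + (93/8)*(13/19) + (93/8)*149 + (13/19)*149) = -40106 + (22201 + 1209/152 + 13857/8 + 1937/19) = -40106 + 913635/38 = -610393/38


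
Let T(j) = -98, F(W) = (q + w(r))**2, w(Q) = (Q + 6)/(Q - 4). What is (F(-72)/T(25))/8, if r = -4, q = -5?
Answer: -9/256 ≈ -0.035156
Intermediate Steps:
w(Q) = (6 + Q)/(-4 + Q)
F(W) = 441/16 (F(W) = (-5 + (6 - 4)/(-4 - 4))**2 = (-5 + 2/(-8))**2 = (-5 - 1/8*2)**2 = (-5 - 1/4)**2 = (-21/4)**2 = 441/16)
(F(-72)/T(25))/8 = ((441/16)/(-98))/8 = ((441/16)*(-1/98))*(1/8) = -9/32*1/8 = -9/256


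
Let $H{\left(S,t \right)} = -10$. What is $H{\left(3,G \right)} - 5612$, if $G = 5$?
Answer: $-5622$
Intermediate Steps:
$H{\left(3,G \right)} - 5612 = -10 - 5612 = -5622$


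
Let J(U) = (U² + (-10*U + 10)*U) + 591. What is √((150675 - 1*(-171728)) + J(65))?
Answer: √285619 ≈ 534.43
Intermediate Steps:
J(U) = 591 + U² + U*(10 - 10*U) (J(U) = (U² + (10 - 10*U)*U) + 591 = (U² + U*(10 - 10*U)) + 591 = 591 + U² + U*(10 - 10*U))
√((150675 - 1*(-171728)) + J(65)) = √((150675 - 1*(-171728)) + (591 - 9*65² + 10*65)) = √((150675 + 171728) + (591 - 9*4225 + 650)) = √(322403 + (591 - 38025 + 650)) = √(322403 - 36784) = √285619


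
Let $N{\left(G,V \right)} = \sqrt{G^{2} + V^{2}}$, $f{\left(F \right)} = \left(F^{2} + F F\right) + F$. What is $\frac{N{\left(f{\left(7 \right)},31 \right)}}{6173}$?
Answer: $\frac{\sqrt{11986}}{6173} \approx 0.017735$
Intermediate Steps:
$f{\left(F \right)} = F + 2 F^{2}$ ($f{\left(F \right)} = \left(F^{2} + F^{2}\right) + F = 2 F^{2} + F = F + 2 F^{2}$)
$\frac{N{\left(f{\left(7 \right)},31 \right)}}{6173} = \frac{\sqrt{\left(7 \left(1 + 2 \cdot 7\right)\right)^{2} + 31^{2}}}{6173} = \sqrt{\left(7 \left(1 + 14\right)\right)^{2} + 961} \cdot \frac{1}{6173} = \sqrt{\left(7 \cdot 15\right)^{2} + 961} \cdot \frac{1}{6173} = \sqrt{105^{2} + 961} \cdot \frac{1}{6173} = \sqrt{11025 + 961} \cdot \frac{1}{6173} = \sqrt{11986} \cdot \frac{1}{6173} = \frac{\sqrt{11986}}{6173}$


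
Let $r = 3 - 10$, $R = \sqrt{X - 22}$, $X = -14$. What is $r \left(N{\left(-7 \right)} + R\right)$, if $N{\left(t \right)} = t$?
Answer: $49 - 42 i \approx 49.0 - 42.0 i$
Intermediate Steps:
$R = 6 i$ ($R = \sqrt{-14 - 22} = \sqrt{-36} = 6 i \approx 6.0 i$)
$r = -7$ ($r = 3 - 10 = -7$)
$r \left(N{\left(-7 \right)} + R\right) = - 7 \left(-7 + 6 i\right) = 49 - 42 i$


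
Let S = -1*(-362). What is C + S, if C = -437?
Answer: -75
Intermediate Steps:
S = 362
C + S = -437 + 362 = -75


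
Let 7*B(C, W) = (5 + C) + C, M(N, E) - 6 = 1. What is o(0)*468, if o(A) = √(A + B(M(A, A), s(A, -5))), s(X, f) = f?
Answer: 468*√133/7 ≈ 771.03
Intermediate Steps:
M(N, E) = 7 (M(N, E) = 6 + 1 = 7)
B(C, W) = 5/7 + 2*C/7 (B(C, W) = ((5 + C) + C)/7 = (5 + 2*C)/7 = 5/7 + 2*C/7)
o(A) = √(19/7 + A) (o(A) = √(A + (5/7 + (2/7)*7)) = √(A + (5/7 + 2)) = √(A + 19/7) = √(19/7 + A))
o(0)*468 = (√(133 + 49*0)/7)*468 = (√(133 + 0)/7)*468 = (√133/7)*468 = 468*√133/7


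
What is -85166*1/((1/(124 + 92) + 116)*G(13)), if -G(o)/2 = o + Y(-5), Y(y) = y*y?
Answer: 4598964/476083 ≈ 9.6600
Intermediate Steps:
Y(y) = y**2
G(o) = -50 - 2*o (G(o) = -2*(o + (-5)**2) = -2*(o + 25) = -2*(25 + o) = -50 - 2*o)
-85166*1/((1/(124 + 92) + 116)*G(13)) = -85166*1/((-50 - 2*13)*(1/(124 + 92) + 116)) = -85166*1/((-50 - 26)*(1/216 + 116)) = -85166*(-1/(76*(1/216 + 116))) = -85166/((25057/216)*(-76)) = -85166/(-476083/54) = -85166*(-54/476083) = 4598964/476083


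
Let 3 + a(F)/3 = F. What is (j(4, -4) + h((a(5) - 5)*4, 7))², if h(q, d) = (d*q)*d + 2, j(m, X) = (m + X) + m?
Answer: 40804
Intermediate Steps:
a(F) = -9 + 3*F
j(m, X) = X + 2*m (j(m, X) = (X + m) + m = X + 2*m)
h(q, d) = 2 + q*d² (h(q, d) = q*d² + 2 = 2 + q*d²)
(j(4, -4) + h((a(5) - 5)*4, 7))² = ((-4 + 2*4) + (2 + (((-9 + 3*5) - 5)*4)*7²))² = ((-4 + 8) + (2 + (((-9 + 15) - 5)*4)*49))² = (4 + (2 + ((6 - 5)*4)*49))² = (4 + (2 + (1*4)*49))² = (4 + (2 + 4*49))² = (4 + (2 + 196))² = (4 + 198)² = 202² = 40804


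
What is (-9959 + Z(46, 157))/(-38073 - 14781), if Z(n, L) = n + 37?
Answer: 1646/8809 ≈ 0.18685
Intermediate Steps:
Z(n, L) = 37 + n
(-9959 + Z(46, 157))/(-38073 - 14781) = (-9959 + (37 + 46))/(-38073 - 14781) = (-9959 + 83)/(-52854) = -9876*(-1/52854) = 1646/8809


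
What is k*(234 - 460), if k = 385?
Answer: -87010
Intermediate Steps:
k*(234 - 460) = 385*(234 - 460) = 385*(-226) = -87010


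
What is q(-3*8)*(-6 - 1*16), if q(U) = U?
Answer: 528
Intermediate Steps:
q(-3*8)*(-6 - 1*16) = (-3*8)*(-6 - 1*16) = -24*(-6 - 16) = -24*(-22) = 528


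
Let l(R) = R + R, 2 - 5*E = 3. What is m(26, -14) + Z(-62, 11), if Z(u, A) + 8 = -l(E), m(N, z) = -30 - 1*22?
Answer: -298/5 ≈ -59.600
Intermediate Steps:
E = -1/5 (E = 2/5 - 1/5*3 = 2/5 - 3/5 = -1/5 ≈ -0.20000)
l(R) = 2*R
m(N, z) = -52 (m(N, z) = -30 - 22 = -52)
Z(u, A) = -38/5 (Z(u, A) = -8 - 2*(-1)/5 = -8 - 1*(-2/5) = -8 + 2/5 = -38/5)
m(26, -14) + Z(-62, 11) = -52 - 38/5 = -298/5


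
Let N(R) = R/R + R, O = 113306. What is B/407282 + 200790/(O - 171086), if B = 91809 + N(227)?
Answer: -212389597/65368761 ≈ -3.2491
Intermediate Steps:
N(R) = 1 + R
B = 92037 (B = 91809 + (1 + 227) = 91809 + 228 = 92037)
B/407282 + 200790/(O - 171086) = 92037/407282 + 200790/(113306 - 171086) = 92037*(1/407282) + 200790/(-57780) = 92037/407282 + 200790*(-1/57780) = 92037/407282 - 2231/642 = -212389597/65368761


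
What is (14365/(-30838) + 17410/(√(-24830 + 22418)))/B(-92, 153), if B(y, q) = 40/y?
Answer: 3887/3628 + 40043*I*√67/402 ≈ 1.0714 + 815.34*I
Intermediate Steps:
(14365/(-30838) + 17410/(√(-24830 + 22418)))/B(-92, 153) = (14365/(-30838) + 17410/(√(-24830 + 22418)))/((40/(-92))) = (14365*(-1/30838) + 17410/(√(-2412)))/((40*(-1/92))) = (-845/1814 + 17410/((6*I*√67)))/(-10/23) = (-845/1814 + 17410*(-I*√67/402))*(-23/10) = (-845/1814 - 8705*I*√67/201)*(-23/10) = 3887/3628 + 40043*I*√67/402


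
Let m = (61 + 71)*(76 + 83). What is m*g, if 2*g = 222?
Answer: 2329668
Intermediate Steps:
g = 111 (g = (½)*222 = 111)
m = 20988 (m = 132*159 = 20988)
m*g = 20988*111 = 2329668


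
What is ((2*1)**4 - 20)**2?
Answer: 16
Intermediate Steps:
((2*1)**4 - 20)**2 = (2**4 - 20)**2 = (16 - 20)**2 = (-4)**2 = 16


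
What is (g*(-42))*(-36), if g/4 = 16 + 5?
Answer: 127008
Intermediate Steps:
g = 84 (g = 4*(16 + 5) = 4*21 = 84)
(g*(-42))*(-36) = (84*(-42))*(-36) = -3528*(-36) = 127008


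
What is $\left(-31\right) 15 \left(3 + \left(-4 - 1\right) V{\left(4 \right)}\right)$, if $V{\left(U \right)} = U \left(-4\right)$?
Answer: $-38595$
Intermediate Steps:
$V{\left(U \right)} = - 4 U$
$\left(-31\right) 15 \left(3 + \left(-4 - 1\right) V{\left(4 \right)}\right) = \left(-31\right) 15 \left(3 + \left(-4 - 1\right) \left(\left(-4\right) 4\right)\right) = - 465 \left(3 + \left(-4 - 1\right) \left(-16\right)\right) = - 465 \left(3 - -80\right) = - 465 \left(3 + 80\right) = \left(-465\right) 83 = -38595$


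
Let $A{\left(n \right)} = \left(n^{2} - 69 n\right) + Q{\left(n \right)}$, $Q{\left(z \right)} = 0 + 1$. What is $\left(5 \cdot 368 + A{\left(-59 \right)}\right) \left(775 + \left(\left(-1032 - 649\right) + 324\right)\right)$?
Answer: $-5466726$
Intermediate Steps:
$Q{\left(z \right)} = 1$
$A{\left(n \right)} = 1 + n^{2} - 69 n$ ($A{\left(n \right)} = \left(n^{2} - 69 n\right) + 1 = 1 + n^{2} - 69 n$)
$\left(5 \cdot 368 + A{\left(-59 \right)}\right) \left(775 + \left(\left(-1032 - 649\right) + 324\right)\right) = \left(5 \cdot 368 + \left(1 + \left(-59\right)^{2} - -4071\right)\right) \left(775 + \left(\left(-1032 - 649\right) + 324\right)\right) = \left(1840 + \left(1 + 3481 + 4071\right)\right) \left(775 + \left(-1681 + 324\right)\right) = \left(1840 + 7553\right) \left(775 - 1357\right) = 9393 \left(-582\right) = -5466726$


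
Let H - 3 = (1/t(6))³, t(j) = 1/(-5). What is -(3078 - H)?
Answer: -3200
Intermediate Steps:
t(j) = -⅕
H = -122 (H = 3 + (1/(-⅕))³ = 3 + (-5)³ = 3 - 125 = -122)
-(3078 - H) = -(3078 - 1*(-122)) = -(3078 + 122) = -1*3200 = -3200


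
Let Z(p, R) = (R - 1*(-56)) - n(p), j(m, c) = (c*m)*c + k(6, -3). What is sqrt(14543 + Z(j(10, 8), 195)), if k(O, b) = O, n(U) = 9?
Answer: sqrt(14785) ≈ 121.59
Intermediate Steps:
j(m, c) = 6 + m*c**2 (j(m, c) = (c*m)*c + 6 = m*c**2 + 6 = 6 + m*c**2)
Z(p, R) = 47 + R (Z(p, R) = (R - 1*(-56)) - 1*9 = (R + 56) - 9 = (56 + R) - 9 = 47 + R)
sqrt(14543 + Z(j(10, 8), 195)) = sqrt(14543 + (47 + 195)) = sqrt(14543 + 242) = sqrt(14785)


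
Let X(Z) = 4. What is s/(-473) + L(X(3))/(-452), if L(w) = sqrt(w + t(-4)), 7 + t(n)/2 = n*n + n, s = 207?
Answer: -207/473 - sqrt(14)/452 ≈ -0.44591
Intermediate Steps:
t(n) = -14 + 2*n + 2*n**2 (t(n) = -14 + 2*(n*n + n) = -14 + 2*(n**2 + n) = -14 + 2*(n + n**2) = -14 + (2*n + 2*n**2) = -14 + 2*n + 2*n**2)
L(w) = sqrt(10 + w) (L(w) = sqrt(w + (-14 + 2*(-4) + 2*(-4)**2)) = sqrt(w + (-14 - 8 + 2*16)) = sqrt(w + (-14 - 8 + 32)) = sqrt(w + 10) = sqrt(10 + w))
s/(-473) + L(X(3))/(-452) = 207/(-473) + sqrt(10 + 4)/(-452) = 207*(-1/473) + sqrt(14)*(-1/452) = -207/473 - sqrt(14)/452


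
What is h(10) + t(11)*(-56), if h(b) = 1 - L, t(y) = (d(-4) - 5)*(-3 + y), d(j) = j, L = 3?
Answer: 4030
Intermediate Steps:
t(y) = 27 - 9*y (t(y) = (-4 - 5)*(-3 + y) = -9*(-3 + y) = 27 - 9*y)
h(b) = -2 (h(b) = 1 - 1*3 = 1 - 3 = -2)
h(10) + t(11)*(-56) = -2 + (27 - 9*11)*(-56) = -2 + (27 - 99)*(-56) = -2 - 72*(-56) = -2 + 4032 = 4030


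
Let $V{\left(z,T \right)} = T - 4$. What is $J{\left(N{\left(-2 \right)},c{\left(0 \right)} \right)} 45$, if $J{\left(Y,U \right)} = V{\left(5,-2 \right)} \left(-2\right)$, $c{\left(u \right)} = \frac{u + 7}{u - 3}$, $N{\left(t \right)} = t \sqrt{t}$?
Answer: $540$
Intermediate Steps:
$V{\left(z,T \right)} = -4 + T$ ($V{\left(z,T \right)} = T - 4 = -4 + T$)
$N{\left(t \right)} = t^{\frac{3}{2}}$
$c{\left(u \right)} = \frac{7 + u}{-3 + u}$
$J{\left(Y,U \right)} = 12$ ($J{\left(Y,U \right)} = \left(-4 - 2\right) \left(-2\right) = \left(-6\right) \left(-2\right) = 12$)
$J{\left(N{\left(-2 \right)},c{\left(0 \right)} \right)} 45 = 12 \cdot 45 = 540$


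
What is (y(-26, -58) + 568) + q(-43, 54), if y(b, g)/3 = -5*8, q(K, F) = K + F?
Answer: 459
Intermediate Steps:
q(K, F) = F + K
y(b, g) = -120 (y(b, g) = 3*(-5*8) = 3*(-40) = -120)
(y(-26, -58) + 568) + q(-43, 54) = (-120 + 568) + (54 - 43) = 448 + 11 = 459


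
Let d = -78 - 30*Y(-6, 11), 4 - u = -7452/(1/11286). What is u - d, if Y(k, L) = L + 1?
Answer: 84103714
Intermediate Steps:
Y(k, L) = 1 + L
u = 84103276 (u = 4 - (-7452)/(1/11286) = 4 - (-7452)/1/11286 = 4 - (-7452)*11286 = 4 - 1*(-84103272) = 4 + 84103272 = 84103276)
d = -438 (d = -78 - 30*(1 + 11) = -78 - 30*12 = -78 - 360 = -438)
u - d = 84103276 - 1*(-438) = 84103276 + 438 = 84103714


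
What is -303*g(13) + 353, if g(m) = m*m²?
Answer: -665338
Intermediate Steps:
g(m) = m³
-303*g(13) + 353 = -303*13³ + 353 = -303*2197 + 353 = -665691 + 353 = -665338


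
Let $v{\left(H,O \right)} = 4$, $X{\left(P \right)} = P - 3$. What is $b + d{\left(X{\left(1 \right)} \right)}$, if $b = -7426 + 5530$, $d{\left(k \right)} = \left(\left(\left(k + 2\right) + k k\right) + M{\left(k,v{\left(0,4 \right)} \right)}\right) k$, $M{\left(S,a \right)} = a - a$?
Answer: $-1904$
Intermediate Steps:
$X{\left(P \right)} = -3 + P$ ($X{\left(P \right)} = P - 3 = -3 + P$)
$M{\left(S,a \right)} = 0$
$d{\left(k \right)} = k \left(2 + k + k^{2}\right)$ ($d{\left(k \right)} = \left(\left(\left(k + 2\right) + k k\right) + 0\right) k = \left(\left(\left(2 + k\right) + k^{2}\right) + 0\right) k = \left(\left(2 + k + k^{2}\right) + 0\right) k = \left(2 + k + k^{2}\right) k = k \left(2 + k + k^{2}\right)$)
$b = -1896$
$b + d{\left(X{\left(1 \right)} \right)} = -1896 + \left(-3 + 1\right) \left(2 + \left(-3 + 1\right) + \left(-3 + 1\right)^{2}\right) = -1896 - 2 \left(2 - 2 + \left(-2\right)^{2}\right) = -1896 - 2 \left(2 - 2 + 4\right) = -1896 - 8 = -1904$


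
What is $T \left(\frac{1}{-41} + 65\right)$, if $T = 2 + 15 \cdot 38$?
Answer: $\frac{1523808}{41} \approx 37166.0$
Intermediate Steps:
$T = 572$ ($T = 2 + 570 = 572$)
$T \left(\frac{1}{-41} + 65\right) = 572 \left(\frac{1}{-41} + 65\right) = 572 \left(- \frac{1}{41} + 65\right) = 572 \cdot \frac{2664}{41} = \frac{1523808}{41}$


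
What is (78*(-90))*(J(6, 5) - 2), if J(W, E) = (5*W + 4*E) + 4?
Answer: -365040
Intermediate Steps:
J(W, E) = 4 + 4*E + 5*W (J(W, E) = (4*E + 5*W) + 4 = 4 + 4*E + 5*W)
(78*(-90))*(J(6, 5) - 2) = (78*(-90))*((4 + 4*5 + 5*6) - 2) = -7020*((4 + 20 + 30) - 2) = -7020*(54 - 2) = -7020*52 = -365040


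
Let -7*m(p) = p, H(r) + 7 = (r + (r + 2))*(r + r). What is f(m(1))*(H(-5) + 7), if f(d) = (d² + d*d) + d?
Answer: -400/49 ≈ -8.1633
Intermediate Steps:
H(r) = -7 + 2*r*(2 + 2*r) (H(r) = -7 + (r + (r + 2))*(r + r) = -7 + (r + (2 + r))*(2*r) = -7 + (2 + 2*r)*(2*r) = -7 + 2*r*(2 + 2*r))
m(p) = -p/7
f(d) = d + 2*d² (f(d) = (d² + d²) + d = 2*d² + d = d + 2*d²)
f(m(1))*(H(-5) + 7) = ((-⅐*1)*(1 + 2*(-⅐*1)))*((-7 + 4*(-5) + 4*(-5)²) + 7) = (-(1 + 2*(-⅐))/7)*((-7 - 20 + 4*25) + 7) = (-(1 - 2/7)/7)*((-7 - 20 + 100) + 7) = (-⅐*5/7)*(73 + 7) = -5/49*80 = -400/49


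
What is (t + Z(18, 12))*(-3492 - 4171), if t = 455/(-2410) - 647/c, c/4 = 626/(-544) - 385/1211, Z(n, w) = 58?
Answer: -42869678314283/33310538 ≈ -1.2870e+6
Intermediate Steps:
c = -69109/11764 (c = 4*(626/(-544) - 385/1211) = 4*(626*(-1/544) - 385*1/1211) = 4*(-313/272 - 55/173) = 4*(-69109/47056) = -69109/11764 ≈ -5.8746)
t = 3662361537/33310538 (t = 455/(-2410) - 647/(-69109/11764) = 455*(-1/2410) - 647*(-11764/69109) = -91/482 + 7611308/69109 = 3662361537/33310538 ≈ 109.95)
(t + Z(18, 12))*(-3492 - 4171) = (3662361537/33310538 + 58)*(-3492 - 4171) = (5594372741/33310538)*(-7663) = -42869678314283/33310538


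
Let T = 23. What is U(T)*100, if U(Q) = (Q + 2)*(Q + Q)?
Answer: 115000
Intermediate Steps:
U(Q) = 2*Q*(2 + Q) (U(Q) = (2 + Q)*(2*Q) = 2*Q*(2 + Q))
U(T)*100 = (2*23*(2 + 23))*100 = (2*23*25)*100 = 1150*100 = 115000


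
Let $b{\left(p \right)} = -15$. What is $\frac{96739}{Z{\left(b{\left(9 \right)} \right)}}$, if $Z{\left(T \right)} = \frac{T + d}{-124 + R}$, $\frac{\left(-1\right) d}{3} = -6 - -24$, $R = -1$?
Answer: $\frac{12092375}{69} \approx 1.7525 \cdot 10^{5}$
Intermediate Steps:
$d = -54$ ($d = - 3 \left(-6 - -24\right) = - 3 \left(-6 + 24\right) = \left(-3\right) 18 = -54$)
$Z{\left(T \right)} = \frac{54}{125} - \frac{T}{125}$ ($Z{\left(T \right)} = \frac{T - 54}{-124 - 1} = \frac{-54 + T}{-125} = \left(-54 + T\right) \left(- \frac{1}{125}\right) = \frac{54}{125} - \frac{T}{125}$)
$\frac{96739}{Z{\left(b{\left(9 \right)} \right)}} = \frac{96739}{\frac{54}{125} - - \frac{3}{25}} = \frac{96739}{\frac{54}{125} + \frac{3}{25}} = \frac{96739}{\frac{69}{125}} = 96739 \cdot \frac{125}{69} = \frac{12092375}{69}$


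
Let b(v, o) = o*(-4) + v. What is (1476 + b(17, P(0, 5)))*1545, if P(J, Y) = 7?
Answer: 2263425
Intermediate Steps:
b(v, o) = v - 4*o (b(v, o) = -4*o + v = v - 4*o)
(1476 + b(17, P(0, 5)))*1545 = (1476 + (17 - 4*7))*1545 = (1476 + (17 - 28))*1545 = (1476 - 11)*1545 = 1465*1545 = 2263425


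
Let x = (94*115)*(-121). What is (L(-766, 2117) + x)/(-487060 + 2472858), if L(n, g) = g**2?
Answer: 3173679/1985798 ≈ 1.5982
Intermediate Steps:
x = -1308010 (x = 10810*(-121) = -1308010)
(L(-766, 2117) + x)/(-487060 + 2472858) = (2117**2 - 1308010)/(-487060 + 2472858) = (4481689 - 1308010)/1985798 = 3173679*(1/1985798) = 3173679/1985798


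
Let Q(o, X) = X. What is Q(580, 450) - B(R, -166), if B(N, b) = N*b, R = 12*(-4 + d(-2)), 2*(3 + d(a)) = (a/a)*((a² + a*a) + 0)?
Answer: -5526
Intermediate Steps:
d(a) = -3 + a² (d(a) = -3 + ((a/a)*((a² + a*a) + 0))/2 = -3 + (1*((a² + a²) + 0))/2 = -3 + (1*(2*a² + 0))/2 = -3 + (1*(2*a²))/2 = -3 + (2*a²)/2 = -3 + a²)
R = -36 (R = 12*(-4 + (-3 + (-2)²)) = 12*(-4 + (-3 + 4)) = 12*(-4 + 1) = 12*(-3) = -36)
Q(580, 450) - B(R, -166) = 450 - (-36)*(-166) = 450 - 1*5976 = 450 - 5976 = -5526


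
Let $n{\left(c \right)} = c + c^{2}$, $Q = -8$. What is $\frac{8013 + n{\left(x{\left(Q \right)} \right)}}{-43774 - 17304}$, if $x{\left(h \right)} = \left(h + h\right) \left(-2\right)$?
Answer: $- \frac{9069}{61078} \approx -0.14848$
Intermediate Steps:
$x{\left(h \right)} = - 4 h$ ($x{\left(h \right)} = 2 h \left(-2\right) = - 4 h$)
$\frac{8013 + n{\left(x{\left(Q \right)} \right)}}{-43774 - 17304} = \frac{8013 + \left(-4\right) \left(-8\right) \left(1 - -32\right)}{-43774 - 17304} = \frac{8013 + 32 \left(1 + 32\right)}{-61078} = \left(8013 + 32 \cdot 33\right) \left(- \frac{1}{61078}\right) = \left(8013 + 1056\right) \left(- \frac{1}{61078}\right) = 9069 \left(- \frac{1}{61078}\right) = - \frac{9069}{61078}$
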